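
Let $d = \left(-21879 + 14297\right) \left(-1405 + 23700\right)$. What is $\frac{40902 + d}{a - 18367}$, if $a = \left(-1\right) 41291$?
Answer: $\frac{84499894}{29829} \approx 2832.8$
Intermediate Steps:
$a = -41291$
$d = -169040690$ ($d = \left(-7582\right) 22295 = -169040690$)
$\frac{40902 + d}{a - 18367} = \frac{40902 - 169040690}{-41291 - 18367} = - \frac{168999788}{-59658} = \left(-168999788\right) \left(- \frac{1}{59658}\right) = \frac{84499894}{29829}$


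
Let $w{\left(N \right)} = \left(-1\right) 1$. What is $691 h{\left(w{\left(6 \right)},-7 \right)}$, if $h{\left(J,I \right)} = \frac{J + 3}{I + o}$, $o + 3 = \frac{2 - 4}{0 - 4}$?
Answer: $- \frac{2764}{19} \approx -145.47$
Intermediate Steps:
$w{\left(N \right)} = -1$
$o = - \frac{5}{2}$ ($o = -3 + \frac{2 - 4}{0 - 4} = -3 - \frac{2}{-4} = -3 - - \frac{1}{2} = -3 + \frac{1}{2} = - \frac{5}{2} \approx -2.5$)
$h{\left(J,I \right)} = \frac{3 + J}{- \frac{5}{2} + I}$ ($h{\left(J,I \right)} = \frac{J + 3}{I - \frac{5}{2}} = \frac{3 + J}{- \frac{5}{2} + I}$)
$691 h{\left(w{\left(6 \right)},-7 \right)} = 691 \frac{2 \left(3 - 1\right)}{-5 + 2 \left(-7\right)} = 691 \cdot 2 \frac{1}{-5 - 14} \cdot 2 = 691 \cdot 2 \frac{1}{-19} \cdot 2 = 691 \cdot 2 \left(- \frac{1}{19}\right) 2 = 691 \left(- \frac{4}{19}\right) = - \frac{2764}{19}$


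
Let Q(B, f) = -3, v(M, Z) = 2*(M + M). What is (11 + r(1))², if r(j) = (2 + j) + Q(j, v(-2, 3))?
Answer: 121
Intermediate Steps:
v(M, Z) = 4*M (v(M, Z) = 2*(2*M) = 4*M)
r(j) = -1 + j (r(j) = (2 + j) - 3 = -1 + j)
(11 + r(1))² = (11 + (-1 + 1))² = (11 + 0)² = 11² = 121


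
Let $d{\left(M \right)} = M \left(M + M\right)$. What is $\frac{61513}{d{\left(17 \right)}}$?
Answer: $\frac{61513}{578} \approx 106.42$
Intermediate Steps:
$d{\left(M \right)} = 2 M^{2}$ ($d{\left(M \right)} = M 2 M = 2 M^{2}$)
$\frac{61513}{d{\left(17 \right)}} = \frac{61513}{2 \cdot 17^{2}} = \frac{61513}{2 \cdot 289} = \frac{61513}{578}$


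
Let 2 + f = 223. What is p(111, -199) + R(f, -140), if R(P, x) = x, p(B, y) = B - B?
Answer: -140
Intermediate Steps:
f = 221 (f = -2 + 223 = 221)
p(B, y) = 0
p(111, -199) + R(f, -140) = 0 - 140 = -140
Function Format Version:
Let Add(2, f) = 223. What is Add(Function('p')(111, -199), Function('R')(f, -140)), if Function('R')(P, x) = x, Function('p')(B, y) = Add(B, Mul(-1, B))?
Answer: -140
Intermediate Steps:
f = 221 (f = Add(-2, 223) = 221)
Function('p')(B, y) = 0
Add(Function('p')(111, -199), Function('R')(f, -140)) = Add(0, -140) = -140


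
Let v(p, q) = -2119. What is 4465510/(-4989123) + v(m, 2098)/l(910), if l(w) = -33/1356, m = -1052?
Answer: 4778473019314/54880353 ≈ 87071.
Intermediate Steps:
l(w) = -11/452 (l(w) = -33*1/1356 = -11/452)
4465510/(-4989123) + v(m, 2098)/l(910) = 4465510/(-4989123) - 2119/(-11/452) = 4465510*(-1/4989123) - 2119*(-452/11) = -4465510/4989123 + 957788/11 = 4778473019314/54880353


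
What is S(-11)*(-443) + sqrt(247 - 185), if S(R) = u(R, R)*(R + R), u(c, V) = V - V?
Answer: sqrt(62) ≈ 7.8740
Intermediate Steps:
u(c, V) = 0
S(R) = 0 (S(R) = 0*(R + R) = 0*(2*R) = 0)
S(-11)*(-443) + sqrt(247 - 185) = 0*(-443) + sqrt(247 - 185) = 0 + sqrt(62) = sqrt(62)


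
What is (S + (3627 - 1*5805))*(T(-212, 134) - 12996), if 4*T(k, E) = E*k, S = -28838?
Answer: 623359568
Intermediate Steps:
T(k, E) = E*k/4 (T(k, E) = (E*k)/4 = E*k/4)
(S + (3627 - 1*5805))*(T(-212, 134) - 12996) = (-28838 + (3627 - 1*5805))*((¼)*134*(-212) - 12996) = (-28838 + (3627 - 5805))*(-7102 - 12996) = (-28838 - 2178)*(-20098) = -31016*(-20098) = 623359568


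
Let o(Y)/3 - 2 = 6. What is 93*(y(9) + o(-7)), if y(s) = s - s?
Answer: 2232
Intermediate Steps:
y(s) = 0
o(Y) = 24 (o(Y) = 6 + 3*6 = 6 + 18 = 24)
93*(y(9) + o(-7)) = 93*(0 + 24) = 93*24 = 2232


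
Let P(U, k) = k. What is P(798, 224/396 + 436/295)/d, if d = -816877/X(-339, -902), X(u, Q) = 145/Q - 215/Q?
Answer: -417788/2151891729207 ≈ -1.9415e-7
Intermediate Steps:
X(u, Q) = -70/Q
d = -368411527/35 (d = -816877/((-70/(-902))) = -816877/((-70*(-1/902))) = -816877/35/451 = -816877*451/35 = -368411527/35 ≈ -1.0526e+7)
P(798, 224/396 + 436/295)/d = (224/396 + 436/295)/(-368411527/35) = (224*(1/396) + 436*(1/295))*(-35/368411527) = (56/99 + 436/295)*(-35/368411527) = (59684/29205)*(-35/368411527) = -417788/2151891729207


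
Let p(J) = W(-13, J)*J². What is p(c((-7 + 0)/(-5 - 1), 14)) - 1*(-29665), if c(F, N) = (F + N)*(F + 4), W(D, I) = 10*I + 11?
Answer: 114515885543/23328 ≈ 4.9089e+6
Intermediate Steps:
W(D, I) = 11 + 10*I
c(F, N) = (4 + F)*(F + N) (c(F, N) = (F + N)*(4 + F) = (4 + F)*(F + N))
p(J) = J²*(11 + 10*J) (p(J) = (11 + 10*J)*J² = J²*(11 + 10*J))
p(c((-7 + 0)/(-5 - 1), 14)) - 1*(-29665) = (((-7 + 0)/(-5 - 1))² + 4*((-7 + 0)/(-5 - 1)) + 4*14 + ((-7 + 0)/(-5 - 1))*14)²*(11 + 10*(((-7 + 0)/(-5 - 1))² + 4*((-7 + 0)/(-5 - 1)) + 4*14 + ((-7 + 0)/(-5 - 1))*14)) - 1*(-29665) = ((-7/(-6))² + 4*(-7/(-6)) + 56 - 7/(-6)*14)²*(11 + 10*((-7/(-6))² + 4*(-7/(-6)) + 56 - 7/(-6)*14)) + 29665 = ((-7*(-⅙))² + 4*(-7*(-⅙)) + 56 - 7*(-⅙)*14)²*(11 + 10*((-7*(-⅙))² + 4*(-7*(-⅙)) + 56 - 7*(-⅙)*14)) + 29665 = ((7/6)² + 4*(7/6) + 56 + (7/6)*14)²*(11 + 10*((7/6)² + 4*(7/6) + 56 + (7/6)*14)) + 29665 = (49/36 + 14/3 + 56 + 49/3)²*(11 + 10*(49/36 + 14/3 + 56 + 49/3)) + 29665 = (2821/36)²*(11 + 10*(2821/36)) + 29665 = 7958041*(11 + 14105/18)/1296 + 29665 = (7958041/1296)*(14303/18) + 29665 = 113823860423/23328 + 29665 = 114515885543/23328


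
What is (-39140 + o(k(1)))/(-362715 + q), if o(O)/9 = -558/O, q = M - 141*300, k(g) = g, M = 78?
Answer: 44162/404937 ≈ 0.10906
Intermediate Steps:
q = -42222 (q = 78 - 141*300 = 78 - 42300 = -42222)
o(O) = -5022/O (o(O) = 9*(-558/O) = -5022/O)
(-39140 + o(k(1)))/(-362715 + q) = (-39140 - 5022/1)/(-362715 - 42222) = (-39140 - 5022*1)/(-404937) = (-39140 - 5022)*(-1/404937) = -44162*(-1/404937) = 44162/404937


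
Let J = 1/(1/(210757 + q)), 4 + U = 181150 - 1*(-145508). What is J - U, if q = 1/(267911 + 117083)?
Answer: -44619649617/384994 ≈ -1.1590e+5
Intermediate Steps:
q = 1/384994 ≈ 2.5974e-6
U = 326654 (U = -4 + (181150 - 1*(-145508)) = -4 + (181150 + 145508) = -4 + 326658 = 326654)
J = 81140180459/384994 (J = 1/(1/(210757 + 1/384994)) = 1/(1/(81140180459/384994)) = 1/(384994/81140180459) = 81140180459/384994 ≈ 2.1076e+5)
J - U = 81140180459/384994 - 1*326654 = 81140180459/384994 - 326654 = -44619649617/384994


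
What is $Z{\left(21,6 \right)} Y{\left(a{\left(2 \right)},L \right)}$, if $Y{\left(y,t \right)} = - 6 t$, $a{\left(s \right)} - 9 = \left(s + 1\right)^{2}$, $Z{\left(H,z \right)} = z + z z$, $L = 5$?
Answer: $-1260$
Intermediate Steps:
$Z{\left(H,z \right)} = z + z^{2}$
$a{\left(s \right)} = 9 + \left(1 + s\right)^{2}$ ($a{\left(s \right)} = 9 + \left(s + 1\right)^{2} = 9 + \left(1 + s\right)^{2}$)
$Z{\left(21,6 \right)} Y{\left(a{\left(2 \right)},L \right)} = 6 \left(1 + 6\right) \left(\left(-6\right) 5\right) = 6 \cdot 7 \left(-30\right) = 42 \left(-30\right) = -1260$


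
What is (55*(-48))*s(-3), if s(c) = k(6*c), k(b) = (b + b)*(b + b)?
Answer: -3421440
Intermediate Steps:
k(b) = 4*b**2 (k(b) = (2*b)*(2*b) = 4*b**2)
s(c) = 144*c**2 (s(c) = 4*(6*c)**2 = 4*(36*c**2) = 144*c**2)
(55*(-48))*s(-3) = (55*(-48))*(144*(-3)**2) = -380160*9 = -2640*1296 = -3421440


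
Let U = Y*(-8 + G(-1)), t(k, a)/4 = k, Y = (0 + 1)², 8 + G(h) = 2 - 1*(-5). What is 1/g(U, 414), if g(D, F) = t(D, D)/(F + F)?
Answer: -23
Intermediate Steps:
G(h) = -1 (G(h) = -8 + (2 - 1*(-5)) = -8 + (2 + 5) = -8 + 7 = -1)
Y = 1 (Y = 1² = 1)
t(k, a) = 4*k
U = -9 (U = 1*(-8 - 1) = 1*(-9) = -9)
g(D, F) = 2*D/F (g(D, F) = (4*D)/(F + F) = (4*D)/((2*F)) = (4*D)*(1/(2*F)) = 2*D/F)
1/g(U, 414) = 1/(2*(-9)/414) = 1/(2*(-9)*(1/414)) = 1/(-1/23) = -23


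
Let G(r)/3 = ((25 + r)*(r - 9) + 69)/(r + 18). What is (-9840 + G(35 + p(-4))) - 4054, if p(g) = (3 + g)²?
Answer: -41396/3 ≈ -13799.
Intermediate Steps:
G(r) = 3*(69 + (-9 + r)*(25 + r))/(18 + r) (G(r) = 3*(((25 + r)*(r - 9) + 69)/(r + 18)) = 3*(((25 + r)*(-9 + r) + 69)/(18 + r)) = 3*(((-9 + r)*(25 + r) + 69)/(18 + r)) = 3*((69 + (-9 + r)*(25 + r))/(18 + r)) = 3*(69 + (-9 + r)*(25 + r))/(18 + r))
(-9840 + G(35 + p(-4))) - 4054 = (-9840 + 3*(-156 + (35 + (3 - 4)²)² + 16*(35 + (3 - 4)²))/(18 + (35 + (3 - 4)²))) - 4054 = (-9840 + 3*(-156 + (35 + (-1)²)² + 16*(35 + (-1)²))/(18 + (35 + (-1)²))) - 4054 = (-9840 + 3*(-156 + (35 + 1)² + 16*(35 + 1))/(18 + (35 + 1))) - 4054 = (-9840 + 3*(-156 + 36² + 16*36)/(18 + 36)) - 4054 = (-9840 + 3*(-156 + 1296 + 576)/54) - 4054 = (-9840 + 3*(1/54)*1716) - 4054 = (-9840 + 286/3) - 4054 = -29234/3 - 4054 = -41396/3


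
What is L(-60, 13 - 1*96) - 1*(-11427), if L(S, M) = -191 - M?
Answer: 11319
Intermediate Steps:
L(-60, 13 - 1*96) - 1*(-11427) = (-191 - (13 - 1*96)) - 1*(-11427) = (-191 - (13 - 96)) + 11427 = (-191 - 1*(-83)) + 11427 = (-191 + 83) + 11427 = -108 + 11427 = 11319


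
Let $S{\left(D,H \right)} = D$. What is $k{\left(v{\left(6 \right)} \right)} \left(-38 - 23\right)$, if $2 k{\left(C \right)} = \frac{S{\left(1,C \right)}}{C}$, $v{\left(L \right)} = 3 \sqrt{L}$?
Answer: $- \frac{61 \sqrt{6}}{36} \approx -4.1505$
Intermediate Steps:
$k{\left(C \right)} = \frac{1}{2 C}$ ($k{\left(C \right)} = \frac{1 \frac{1}{C}}{2} = \frac{1}{2 C}$)
$k{\left(v{\left(6 \right)} \right)} \left(-38 - 23\right) = \frac{1}{2 \cdot 3 \sqrt{6}} \left(-38 - 23\right) = \frac{\frac{1}{18} \sqrt{6}}{2} \left(-61\right) = \frac{\sqrt{6}}{36} \left(-61\right) = - \frac{61 \sqrt{6}}{36}$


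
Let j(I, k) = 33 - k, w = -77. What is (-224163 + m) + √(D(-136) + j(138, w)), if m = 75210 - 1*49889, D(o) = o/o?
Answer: -198842 + √111 ≈ -1.9883e+5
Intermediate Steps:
D(o) = 1
m = 25321 (m = 75210 - 49889 = 25321)
(-224163 + m) + √(D(-136) + j(138, w)) = (-224163 + 25321) + √(1 + (33 - 1*(-77))) = -198842 + √(1 + (33 + 77)) = -198842 + √(1 + 110) = -198842 + √111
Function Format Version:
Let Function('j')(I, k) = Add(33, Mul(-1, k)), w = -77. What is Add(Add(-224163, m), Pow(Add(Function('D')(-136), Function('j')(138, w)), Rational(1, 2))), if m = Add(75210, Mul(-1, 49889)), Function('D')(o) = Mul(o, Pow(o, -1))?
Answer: Add(-198842, Pow(111, Rational(1, 2))) ≈ -1.9883e+5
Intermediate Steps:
Function('D')(o) = 1
m = 25321 (m = Add(75210, -49889) = 25321)
Add(Add(-224163, m), Pow(Add(Function('D')(-136), Function('j')(138, w)), Rational(1, 2))) = Add(Add(-224163, 25321), Pow(Add(1, Add(33, Mul(-1, -77))), Rational(1, 2))) = Add(-198842, Pow(Add(1, Add(33, 77)), Rational(1, 2))) = Add(-198842, Pow(Add(1, 110), Rational(1, 2))) = Add(-198842, Pow(111, Rational(1, 2)))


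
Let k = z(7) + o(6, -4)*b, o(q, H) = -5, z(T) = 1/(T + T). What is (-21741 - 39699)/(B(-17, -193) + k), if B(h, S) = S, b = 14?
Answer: 286720/1227 ≈ 233.68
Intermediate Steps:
z(T) = 1/(2*T)
k = -979/14 (k = (1/2)/7 - 5*14 = (1/2)*(1/7) - 70 = 1/14 - 70 = -979/14 ≈ -69.929)
(-21741 - 39699)/(B(-17, -193) + k) = (-21741 - 39699)/(-193 - 979/14) = -61440/(-3681/14) = -61440*(-14/3681) = 286720/1227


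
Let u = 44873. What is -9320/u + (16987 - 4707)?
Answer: 551031120/44873 ≈ 12280.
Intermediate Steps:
-9320/u + (16987 - 4707) = -9320/44873 + (16987 - 4707) = -9320*1/44873 + 12280 = -9320/44873 + 12280 = 551031120/44873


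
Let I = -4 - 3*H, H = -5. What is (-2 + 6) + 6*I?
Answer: 70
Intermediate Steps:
I = 11 (I = -4 - 3*(-5) = -4 + 15 = 11)
(-2 + 6) + 6*I = (-2 + 6) + 6*11 = 4 + 66 = 70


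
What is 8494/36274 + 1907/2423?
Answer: 44877740/43945951 ≈ 1.0212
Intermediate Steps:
8494/36274 + 1907/2423 = 8494*(1/36274) + 1907*(1/2423) = 4247/18137 + 1907/2423 = 44877740/43945951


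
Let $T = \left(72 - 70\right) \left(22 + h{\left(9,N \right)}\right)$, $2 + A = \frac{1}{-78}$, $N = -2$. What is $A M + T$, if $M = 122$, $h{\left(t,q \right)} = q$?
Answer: $- \frac{8017}{39} \approx -205.56$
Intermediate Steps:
$A = - \frac{157}{78}$ ($A = -2 + \frac{1}{-78} = -2 - \frac{1}{78} = - \frac{157}{78} \approx -2.0128$)
$T = 40$ ($T = \left(72 - 70\right) \left(22 - 2\right) = 2 \cdot 20 = 40$)
$A M + T = \left(- \frac{157}{78}\right) 122 + 40 = - \frac{9577}{39} + 40 = - \frac{8017}{39}$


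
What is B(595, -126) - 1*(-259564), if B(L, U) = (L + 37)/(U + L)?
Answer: 121736148/469 ≈ 2.5957e+5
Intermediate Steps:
B(L, U) = (37 + L)/(L + U)
B(595, -126) - 1*(-259564) = (37 + 595)/(595 - 126) - 1*(-259564) = 632/469 + 259564 = 121736148/469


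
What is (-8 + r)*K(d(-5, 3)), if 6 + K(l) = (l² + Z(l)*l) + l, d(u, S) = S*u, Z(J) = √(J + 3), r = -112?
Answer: -24480 + 3600*I*√3 ≈ -24480.0 + 6235.4*I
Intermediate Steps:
Z(J) = √(3 + J)
K(l) = -6 + l + l² + l*√(3 + l) (K(l) = -6 + ((l² + √(3 + l)*l) + l) = -6 + ((l² + l*√(3 + l)) + l) = -6 + (l + l² + l*√(3 + l)) = -6 + l + l² + l*√(3 + l))
(-8 + r)*K(d(-5, 3)) = (-8 - 112)*(-6 + 3*(-5) + (3*(-5))² + (3*(-5))*√(3 + 3*(-5))) = -120*(-6 - 15 + (-15)² - 15*√(3 - 15)) = -120*(-6 - 15 + 225 - 30*I*√3) = -120*(204 - 30*I*√3) = -24480 + 3600*I*√3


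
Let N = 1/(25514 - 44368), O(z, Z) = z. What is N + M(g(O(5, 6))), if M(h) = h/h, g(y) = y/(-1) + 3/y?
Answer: 18853/18854 ≈ 0.99995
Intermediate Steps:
g(y) = -y + 3/y (g(y) = y*(-1) + 3/y = -y + 3/y)
N = -1/18854 (N = 1/(-18854) = -1/18854 ≈ -5.3039e-5)
M(h) = 1
N + M(g(O(5, 6))) = -1/18854 + 1 = 18853/18854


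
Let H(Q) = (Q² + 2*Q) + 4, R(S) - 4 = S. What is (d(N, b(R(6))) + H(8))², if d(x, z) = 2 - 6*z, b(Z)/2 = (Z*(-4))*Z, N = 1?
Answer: 23872996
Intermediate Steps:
R(S) = 4 + S
H(Q) = 4 + Q² + 2*Q
b(Z) = -8*Z² (b(Z) = 2*((Z*(-4))*Z) = 2*((-4*Z)*Z) = 2*(-4*Z²) = -8*Z²)
d(x, z) = 2 - 6*z
(d(N, b(R(6))) + H(8))² = ((2 - (-48)*(4 + 6)²) + (4 + 8² + 2*8))² = ((2 - (-48)*10²) + (4 + 64 + 16))² = ((2 - (-48)*100) + 84)² = ((2 - 6*(-800)) + 84)² = ((2 + 4800) + 84)² = (4802 + 84)² = 4886² = 23872996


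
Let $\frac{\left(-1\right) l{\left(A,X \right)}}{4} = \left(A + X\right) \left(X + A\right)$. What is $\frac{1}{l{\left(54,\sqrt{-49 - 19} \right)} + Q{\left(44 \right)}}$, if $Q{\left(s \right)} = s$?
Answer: $\frac{i}{4 \left(- 2837 i + 216 \sqrt{17}\right)} \approx -8.0216 \cdot 10^{-5} + 2.5181 \cdot 10^{-5} i$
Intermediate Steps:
$l{\left(A,X \right)} = - 4 \left(A + X\right)^{2}$ ($l{\left(A,X \right)} = - 4 \left(A + X\right) \left(X + A\right) = - 4 \left(A + X\right) \left(A + X\right) = - 4 \left(A + X\right)^{2}$)
$\frac{1}{l{\left(54,\sqrt{-49 - 19} \right)} + Q{\left(44 \right)}} = \frac{1}{- 4 \left(54 + \sqrt{-49 - 19}\right)^{2} + 44} = \frac{1}{- 4 \left(54 + \sqrt{-68}\right)^{2} + 44} = \frac{1}{- 4 \left(54 + 2 i \sqrt{17}\right)^{2} + 44} = \frac{1}{44 - 4 \left(54 + 2 i \sqrt{17}\right)^{2}}$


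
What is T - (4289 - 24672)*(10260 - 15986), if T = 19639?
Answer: -116693419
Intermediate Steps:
T - (4289 - 24672)*(10260 - 15986) = 19639 - (4289 - 24672)*(10260 - 15986) = 19639 - (-20383)*(-5726) = 19639 - 1*116713058 = 19639 - 116713058 = -116693419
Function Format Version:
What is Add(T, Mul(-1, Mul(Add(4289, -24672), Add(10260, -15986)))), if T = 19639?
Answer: -116693419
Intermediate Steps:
Add(T, Mul(-1, Mul(Add(4289, -24672), Add(10260, -15986)))) = Add(19639, Mul(-1, Mul(Add(4289, -24672), Add(10260, -15986)))) = Add(19639, Mul(-1, Mul(-20383, -5726))) = Add(19639, Mul(-1, 116713058)) = Add(19639, -116713058) = -116693419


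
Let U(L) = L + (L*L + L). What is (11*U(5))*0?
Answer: 0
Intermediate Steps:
U(L) = L**2 + 2*L (U(L) = L + (L**2 + L) = L + (L + L**2) = L**2 + 2*L)
(11*U(5))*0 = (11*(5*(2 + 5)))*0 = (11*(5*7))*0 = (11*35)*0 = 385*0 = 0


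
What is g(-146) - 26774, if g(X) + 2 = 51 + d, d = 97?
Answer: -26628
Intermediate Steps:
g(X) = 146 (g(X) = -2 + (51 + 97) = -2 + 148 = 146)
g(-146) - 26774 = 146 - 26774 = -26628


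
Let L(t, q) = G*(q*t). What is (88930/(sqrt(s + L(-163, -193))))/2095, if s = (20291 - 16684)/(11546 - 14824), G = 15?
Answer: 17786*sqrt(5070526516594)/648124042237 ≈ 0.061794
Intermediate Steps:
s = -3607/3278 (s = 3607/(-3278) = 3607*(-1/3278) = -3607/3278 ≈ -1.1004)
L(t, q) = 15*q*t (L(t, q) = 15*(q*t) = 15*q*t)
(88930/(sqrt(s + L(-163, -193))))/2095 = (88930/(sqrt(-3607/3278 + 15*(-193)*(-163))))/2095 = (88930/(sqrt(-3607/3278 + 471885)))*(1/2095) = (88930/(sqrt(1546835423/3278)))*(1/2095) = (88930/((sqrt(5070526516594)/3278)))*(1/2095) = (88930*(sqrt(5070526516594)/1546835423))*(1/2095) = (88930*sqrt(5070526516594)/1546835423)*(1/2095) = 17786*sqrt(5070526516594)/648124042237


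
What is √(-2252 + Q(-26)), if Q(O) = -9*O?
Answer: I*√2018 ≈ 44.922*I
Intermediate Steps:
√(-2252 + Q(-26)) = √(-2252 - 9*(-26)) = √(-2252 + 234) = √(-2018) = I*√2018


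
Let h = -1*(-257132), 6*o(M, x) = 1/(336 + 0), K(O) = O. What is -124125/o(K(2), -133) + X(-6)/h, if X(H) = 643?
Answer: -64343683151357/257132 ≈ -2.5024e+8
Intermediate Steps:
o(M, x) = 1/2016 (o(M, x) = 1/(6*(336 + 0)) = (⅙)/336 = (⅙)*(1/336) = 1/2016)
h = 257132
-124125/o(K(2), -133) + X(-6)/h = -124125/1/2016 + 643/257132 = -124125*2016 + 643*(1/257132) = -250236000 + 643/257132 = -64343683151357/257132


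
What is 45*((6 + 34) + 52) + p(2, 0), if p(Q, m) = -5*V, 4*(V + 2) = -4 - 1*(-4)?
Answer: 4150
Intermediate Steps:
V = -2 (V = -2 + (-4 - 1*(-4))/4 = -2 + (-4 + 4)/4 = -2 + (¼)*0 = -2 + 0 = -2)
p(Q, m) = 10 (p(Q, m) = -5*(-2) = 10)
45*((6 + 34) + 52) + p(2, 0) = 45*((6 + 34) + 52) + 10 = 45*(40 + 52) + 10 = 45*92 + 10 = 4140 + 10 = 4150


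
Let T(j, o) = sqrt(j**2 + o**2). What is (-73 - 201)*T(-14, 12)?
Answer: -548*sqrt(85) ≈ -5052.3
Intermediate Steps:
(-73 - 201)*T(-14, 12) = (-73 - 201)*sqrt((-14)**2 + 12**2) = -274*sqrt(196 + 144) = -548*sqrt(85)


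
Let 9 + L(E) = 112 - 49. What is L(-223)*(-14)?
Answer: -756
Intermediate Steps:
L(E) = 54 (L(E) = -9 + (112 - 49) = -9 + 63 = 54)
L(-223)*(-14) = 54*(-14) = -756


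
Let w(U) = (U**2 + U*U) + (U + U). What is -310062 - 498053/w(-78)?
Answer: -3724962797/12012 ≈ -3.1010e+5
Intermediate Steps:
w(U) = 2*U + 2*U**2 (w(U) = (U**2 + U**2) + 2*U = 2*U**2 + 2*U = 2*U + 2*U**2)
-310062 - 498053/w(-78) = -310062 - 498053*(-1/(156*(1 - 78))) = -310062 - 498053/(2*(-78)*(-77)) = -310062 - 498053/12012 = -3724962797/12012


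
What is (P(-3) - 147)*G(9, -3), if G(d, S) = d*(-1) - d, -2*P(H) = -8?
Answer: 2574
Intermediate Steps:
P(H) = 4 (P(H) = -½*(-8) = 4)
G(d, S) = -2*d (G(d, S) = -d - d = -2*d)
(P(-3) - 147)*G(9, -3) = (4 - 147)*(-2*9) = -143*(-18) = 2574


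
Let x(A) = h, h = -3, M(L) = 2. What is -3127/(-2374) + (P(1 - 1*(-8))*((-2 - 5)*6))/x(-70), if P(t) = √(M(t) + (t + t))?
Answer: 3127/2374 + 28*√5 ≈ 63.927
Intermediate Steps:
x(A) = -3
P(t) = √(2 + 2*t) (P(t) = √(2 + (t + t)) = √(2 + 2*t))
-3127/(-2374) + (P(1 - 1*(-8))*((-2 - 5)*6))/x(-70) = -3127/(-2374) + (√(2 + 2*(1 - 1*(-8)))*((-2 - 5)*6))/(-3) = -3127*(-1/2374) + (√(2 + 2*(1 + 8))*(-7*6))*(-⅓) = 3127/2374 + (√(2 + 2*9)*(-42))*(-⅓) = 3127/2374 + (√(2 + 18)*(-42))*(-⅓) = 3127/2374 + (√20*(-42))*(-⅓) = 3127/2374 + ((2*√5)*(-42))*(-⅓) = 3127/2374 - 84*√5*(-⅓) = 3127/2374 + 28*√5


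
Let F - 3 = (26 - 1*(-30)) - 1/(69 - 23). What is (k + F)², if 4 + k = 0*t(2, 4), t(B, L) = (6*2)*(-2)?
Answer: 6395841/2116 ≈ 3022.6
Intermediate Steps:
t(B, L) = -24 (t(B, L) = 12*(-2) = -24)
k = -4 (k = -4 + 0*(-24) = -4 + 0 = -4)
F = 2713/46 (F = 3 + ((26 - 1*(-30)) - 1/(69 - 23)) = 3 + ((26 + 30) - 1/46) = 3 + (56 - 1*1/46) = 3 + (56 - 1/46) = 3 + 2575/46 = 2713/46 ≈ 58.978)
(k + F)² = (-4 + 2713/46)² = (2529/46)² = 6395841/2116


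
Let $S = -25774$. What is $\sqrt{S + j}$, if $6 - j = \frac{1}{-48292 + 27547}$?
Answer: $\frac{i \sqrt{1232154251495}}{6915} \approx 160.52 i$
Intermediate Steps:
$j = \frac{124471}{20745}$ ($j = 6 - \frac{1}{-48292 + 27547} = 6 - \frac{1}{-20745} = 6 - - \frac{1}{20745} = 6 + \frac{1}{20745} = \frac{124471}{20745} \approx 6.0$)
$\sqrt{S + j} = \sqrt{-25774 + \frac{124471}{20745}} = \sqrt{- \frac{534557159}{20745}} = \frac{i \sqrt{1232154251495}}{6915}$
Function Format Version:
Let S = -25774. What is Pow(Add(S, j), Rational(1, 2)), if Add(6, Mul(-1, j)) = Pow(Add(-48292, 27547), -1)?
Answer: Mul(Rational(1, 6915), I, Pow(1232154251495, Rational(1, 2))) ≈ Mul(160.52, I)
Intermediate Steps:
j = Rational(124471, 20745) (j = Add(6, Mul(-1, Pow(Add(-48292, 27547), -1))) = Add(6, Mul(-1, Pow(-20745, -1))) = Add(6, Mul(-1, Rational(-1, 20745))) = Add(6, Rational(1, 20745)) = Rational(124471, 20745) ≈ 6.0000)
Pow(Add(S, j), Rational(1, 2)) = Pow(Add(-25774, Rational(124471, 20745)), Rational(1, 2)) = Pow(Rational(-534557159, 20745), Rational(1, 2)) = Mul(Rational(1, 6915), I, Pow(1232154251495, Rational(1, 2)))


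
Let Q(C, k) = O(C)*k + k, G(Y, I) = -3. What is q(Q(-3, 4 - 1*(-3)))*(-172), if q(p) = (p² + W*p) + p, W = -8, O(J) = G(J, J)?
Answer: -50568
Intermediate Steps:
O(J) = -3
Q(C, k) = -2*k (Q(C, k) = -3*k + k = -2*k)
q(p) = p² - 7*p (q(p) = (p² - 8*p) + p = p² - 7*p)
q(Q(-3, 4 - 1*(-3)))*(-172) = ((-2*(4 - 1*(-3)))*(-7 - 2*(4 - 1*(-3))))*(-172) = ((-2*(4 + 3))*(-7 - 2*(4 + 3)))*(-172) = ((-2*7)*(-7 - 2*7))*(-172) = -14*(-7 - 14)*(-172) = -14*(-21)*(-172) = 294*(-172) = -50568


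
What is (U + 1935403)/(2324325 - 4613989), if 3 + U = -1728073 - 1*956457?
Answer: 374565/1144832 ≈ 0.32718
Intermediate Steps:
U = -2684533 (U = -3 + (-1728073 - 1*956457) = -3 + (-1728073 - 956457) = -3 - 2684530 = -2684533)
(U + 1935403)/(2324325 - 4613989) = (-2684533 + 1935403)/(2324325 - 4613989) = -749130/(-2289664) = -749130*(-1/2289664) = 374565/1144832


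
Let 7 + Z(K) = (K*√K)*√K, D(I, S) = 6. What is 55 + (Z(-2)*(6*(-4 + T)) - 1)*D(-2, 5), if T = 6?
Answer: -167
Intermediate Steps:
Z(K) = -7 + K² (Z(K) = -7 + (K*√K)*√K = -7 + K^(3/2)*√K = -7 + K²)
55 + (Z(-2)*(6*(-4 + T)) - 1)*D(-2, 5) = 55 + ((-7 + (-2)²)*(6*(-4 + 6)) - 1)*6 = 55 + ((-7 + 4)*(6*2) - 1)*6 = 55 + (-3*12 - 1)*6 = 55 + (-36 - 1)*6 = 55 - 37*6 = 55 - 222 = -167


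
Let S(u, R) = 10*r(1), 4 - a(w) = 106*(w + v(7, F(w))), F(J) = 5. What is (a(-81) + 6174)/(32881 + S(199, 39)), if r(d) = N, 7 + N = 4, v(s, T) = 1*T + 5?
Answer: 13704/32851 ≈ 0.41716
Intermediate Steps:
v(s, T) = 5 + T (v(s, T) = T + 5 = 5 + T)
N = -3 (N = -7 + 4 = -3)
r(d) = -3
a(w) = -1056 - 106*w (a(w) = 4 - 106*(w + (5 + 5)) = 4 - 106*(w + 10) = 4 - 106*(10 + w) = 4 - (1060 + 106*w) = 4 + (-1060 - 106*w) = -1056 - 106*w)
S(u, R) = -30 (S(u, R) = 10*(-3) = -30)
(a(-81) + 6174)/(32881 + S(199, 39)) = ((-1056 - 106*(-81)) + 6174)/(32881 - 30) = ((-1056 + 8586) + 6174)/32851 = (7530 + 6174)*(1/32851) = 13704*(1/32851) = 13704/32851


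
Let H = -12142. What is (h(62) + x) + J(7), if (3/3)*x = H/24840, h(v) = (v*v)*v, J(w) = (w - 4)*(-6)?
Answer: 2959804129/12420 ≈ 2.3831e+5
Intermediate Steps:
J(w) = 24 - 6*w (J(w) = (-4 + w)*(-6) = 24 - 6*w)
h(v) = v³ (h(v) = v²*v = v³)
x = -6071/12420 (x = -12142/24840 = -12142*1/24840 = -6071/12420 ≈ -0.48881)
(h(62) + x) + J(7) = (62³ - 6071/12420) + (24 - 6*7) = (238328 - 6071/12420) + (24 - 42) = 2960027689/12420 - 18 = 2959804129/12420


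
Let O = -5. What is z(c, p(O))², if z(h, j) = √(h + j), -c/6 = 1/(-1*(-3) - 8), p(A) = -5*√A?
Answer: 6/5 - 5*I*√5 ≈ 1.2 - 11.18*I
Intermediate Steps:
c = 6/5 (c = -6/(-1*(-3) - 8) = -6/(3 - 8) = -6/(-5) = -6*(-⅕) = 6/5 ≈ 1.2000)
z(c, p(O))² = (√(6/5 - 5*I*√5))² = 6/5 - 5*I*√5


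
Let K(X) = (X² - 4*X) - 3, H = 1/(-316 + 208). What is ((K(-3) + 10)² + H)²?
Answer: 7169178241/11664 ≈ 6.1464e+5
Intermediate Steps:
H = -1/108 (H = 1/(-108) = -1/108 ≈ -0.0092593)
K(X) = -3 + X² - 4*X
((K(-3) + 10)² + H)² = (((-3 + (-3)² - 4*(-3)) + 10)² - 1/108)² = (((-3 + 9 + 12) + 10)² - 1/108)² = ((18 + 10)² - 1/108)² = (28² - 1/108)² = (784 - 1/108)² = (84671/108)² = 7169178241/11664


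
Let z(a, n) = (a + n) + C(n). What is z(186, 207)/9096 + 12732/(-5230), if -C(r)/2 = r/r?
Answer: -56882671/23786040 ≈ -2.3914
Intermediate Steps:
C(r) = -2 (C(r) = -2*r/r = -2*1 = -2)
z(a, n) = -2 + a + n (z(a, n) = (a + n) - 2 = -2 + a + n)
z(186, 207)/9096 + 12732/(-5230) = (-2 + 186 + 207)/9096 + 12732/(-5230) = 391*(1/9096) + 12732*(-1/5230) = 391/9096 - 6366/2615 = -56882671/23786040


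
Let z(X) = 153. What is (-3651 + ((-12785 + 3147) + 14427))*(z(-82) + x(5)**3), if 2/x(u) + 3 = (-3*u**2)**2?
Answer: 3867374503296472/22211737731 ≈ 1.7411e+5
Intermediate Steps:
x(u) = 2/(-3 + 9*u**4) (x(u) = 2/(-3 + (-3*u**2)**2) = 2/(-3 + 9*u**4))
(-3651 + ((-12785 + 3147) + 14427))*(z(-82) + x(5)**3) = (-3651 + ((-12785 + 3147) + 14427))*(153 + (2/(3*(-1 + 3*5**4)))**3) = (-3651 + (-9638 + 14427))*(153 + (2/(3*(-1 + 3*625)))**3) = (-3651 + 4789)*(153 + (2/(3*(-1 + 1875)))**3) = 1138*(153 + ((2/3)/1874)**3) = 1138*(153 + ((2/3)*(1/1874))**3) = 1138*(153 + (1/2811)**3) = 1138*(153 + 1/22211737731) = 1138*(3398395872844/22211737731) = 3867374503296472/22211737731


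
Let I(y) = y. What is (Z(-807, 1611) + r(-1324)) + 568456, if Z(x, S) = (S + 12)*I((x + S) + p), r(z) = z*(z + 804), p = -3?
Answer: 2556959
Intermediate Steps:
r(z) = z*(804 + z)
Z(x, S) = (12 + S)*(-3 + S + x) (Z(x, S) = (S + 12)*((x + S) - 3) = (12 + S)*((S + x) - 3) = (12 + S)*(-3 + S + x))
(Z(-807, 1611) + r(-1324)) + 568456 = ((12 + 1611)*(-3 + 1611 - 807) - 1324*(804 - 1324)) + 568456 = (1623*801 - 1324*(-520)) + 568456 = (1300023 + 688480) + 568456 = 1988503 + 568456 = 2556959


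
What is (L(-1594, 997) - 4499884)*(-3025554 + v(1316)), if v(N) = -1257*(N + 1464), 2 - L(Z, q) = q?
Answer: 29345794092306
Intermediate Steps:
L(Z, q) = 2 - q
v(N) = -1840248 - 1257*N (v(N) = -1257*(1464 + N) = -1840248 - 1257*N)
(L(-1594, 997) - 4499884)*(-3025554 + v(1316)) = ((2 - 1*997) - 4499884)*(-3025554 + (-1840248 - 1257*1316)) = ((2 - 997) - 4499884)*(-3025554 + (-1840248 - 1654212)) = (-995 - 4499884)*(-3025554 - 3494460) = -4500879*(-6520014) = 29345794092306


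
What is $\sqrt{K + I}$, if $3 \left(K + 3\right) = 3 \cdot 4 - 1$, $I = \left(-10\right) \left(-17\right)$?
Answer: $\frac{16 \sqrt{6}}{3} \approx 13.064$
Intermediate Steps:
$I = 170$
$K = \frac{2}{3}$ ($K = -3 + \frac{3 \cdot 4 - 1}{3} = -3 + \frac{12 - 1}{3} = -3 + \frac{1}{3} \cdot 11 = -3 + \frac{11}{3} = \frac{2}{3} \approx 0.66667$)
$\sqrt{K + I} = \sqrt{\frac{2}{3} + 170} = \sqrt{\frac{512}{3}} = \frac{16 \sqrt{6}}{3}$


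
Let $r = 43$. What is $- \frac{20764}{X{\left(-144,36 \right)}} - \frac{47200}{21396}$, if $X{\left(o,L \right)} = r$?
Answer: $- \frac{111574036}{230007} \approx -485.09$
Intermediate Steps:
$X{\left(o,L \right)} = 43$
$- \frac{20764}{X{\left(-144,36 \right)}} - \frac{47200}{21396} = - \frac{20764}{43} - \frac{47200}{21396} = \left(-20764\right) \frac{1}{43} - \frac{11800}{5349} = - \frac{20764}{43} - \frac{11800}{5349} = - \frac{111574036}{230007}$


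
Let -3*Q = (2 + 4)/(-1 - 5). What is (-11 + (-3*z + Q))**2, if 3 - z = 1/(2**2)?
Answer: 51529/144 ≈ 357.84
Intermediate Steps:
Q = 1/3 (Q = -(2 + 4)/(3*(-1 - 5)) = -2/(-6) = -2*(-1)/6 = -1/3*(-1) = 1/3 ≈ 0.33333)
z = 11/4 (z = 3 - 1/(2**2) = 3 - 1/4 = 11/4 ≈ 2.7500)
(-11 + (-3*z + Q))**2 = (-11 + (-3*11/4 + 1/3))**2 = (-11 + (-33/4 + 1/3))**2 = (-11 - 95/12)**2 = (-227/12)**2 = 51529/144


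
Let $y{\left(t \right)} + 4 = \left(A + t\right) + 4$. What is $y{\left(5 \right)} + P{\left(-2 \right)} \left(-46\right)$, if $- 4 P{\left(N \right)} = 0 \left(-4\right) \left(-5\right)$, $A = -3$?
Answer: $2$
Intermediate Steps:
$y{\left(t \right)} = -3 + t$ ($y{\left(t \right)} = -4 + \left(\left(-3 + t\right) + 4\right) = -4 + \left(1 + t\right) = -3 + t$)
$P{\left(N \right)} = 0$ ($P{\left(N \right)} = - \frac{0 \left(-4\right) \left(-5\right)}{4} = - \frac{0 \left(-5\right)}{4} = \left(- \frac{1}{4}\right) 0 = 0$)
$y{\left(5 \right)} + P{\left(-2 \right)} \left(-46\right) = \left(-3 + 5\right) + 0 \left(-46\right) = 2 + 0 = 2$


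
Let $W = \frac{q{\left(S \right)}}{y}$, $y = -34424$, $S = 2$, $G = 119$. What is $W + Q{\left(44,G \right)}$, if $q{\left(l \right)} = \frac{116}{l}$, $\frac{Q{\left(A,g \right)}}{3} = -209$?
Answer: $- \frac{10791953}{17212} \approx -627.0$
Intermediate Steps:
$Q{\left(A,g \right)} = -627$ ($Q{\left(A,g \right)} = 3 \left(-209\right) = -627$)
$W = - \frac{29}{17212}$ ($W = \frac{116 \cdot \frac{1}{2}}{-34424} = 116 \cdot \frac{1}{2} \left(- \frac{1}{34424}\right) = 58 \left(- \frac{1}{34424}\right) = - \frac{29}{17212} \approx -0.0016849$)
$W + Q{\left(44,G \right)} = - \frac{29}{17212} - 627 = - \frac{10791953}{17212}$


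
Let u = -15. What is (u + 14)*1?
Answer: -1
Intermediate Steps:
(u + 14)*1 = (-15 + 14)*1 = -1*1 = -1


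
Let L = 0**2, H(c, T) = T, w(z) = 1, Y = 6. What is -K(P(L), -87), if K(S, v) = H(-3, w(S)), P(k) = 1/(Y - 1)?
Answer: -1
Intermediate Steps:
L = 0
P(k) = 1/5 (P(k) = 1/(6 - 1) = 1/5)
K(S, v) = 1
-K(P(L), -87) = -1*1 = -1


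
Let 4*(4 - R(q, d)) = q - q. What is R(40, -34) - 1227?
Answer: -1223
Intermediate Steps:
R(q, d) = 4 (R(q, d) = 4 - (q - q)/4 = 4 - ¼*0 = 4 + 0 = 4)
R(40, -34) - 1227 = 4 - 1227 = -1223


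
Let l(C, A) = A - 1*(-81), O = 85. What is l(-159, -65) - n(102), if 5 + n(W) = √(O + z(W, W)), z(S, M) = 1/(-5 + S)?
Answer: 21 - √799862/97 ≈ 11.780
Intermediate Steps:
n(W) = -5 + √(85 + 1/(-5 + W))
l(C, A) = 81 + A (l(C, A) = A + 81 = 81 + A)
l(-159, -65) - n(102) = (81 - 65) - (-5 + √((-424 + 85*102)/(-5 + 102))) = 16 - (-5 + √((-424 + 8670)/97)) = 16 - (-5 + √((1/97)*8246)) = 16 - (-5 + √(8246/97)) = 16 - (-5 + √799862/97) = 16 + (5 - √799862/97) = 21 - √799862/97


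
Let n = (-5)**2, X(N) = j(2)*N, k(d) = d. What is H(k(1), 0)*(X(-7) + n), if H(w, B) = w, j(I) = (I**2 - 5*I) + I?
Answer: 53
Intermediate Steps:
j(I) = I**2 - 4*I
X(N) = -4*N (X(N) = (2*(-4 + 2))*N = (2*(-2))*N = -4*N)
n = 25
H(k(1), 0)*(X(-7) + n) = 1*(-4*(-7) + 25) = 1*(28 + 25) = 1*53 = 53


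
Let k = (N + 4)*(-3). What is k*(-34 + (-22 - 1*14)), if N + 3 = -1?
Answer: 0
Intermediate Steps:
N = -4 (N = -3 - 1 = -4)
k = 0 (k = (-4 + 4)*(-3) = 0*(-3) = 0)
k*(-34 + (-22 - 1*14)) = 0*(-34 + (-22 - 1*14)) = 0*(-34 + (-22 - 14)) = 0*(-34 - 36) = 0*(-70) = 0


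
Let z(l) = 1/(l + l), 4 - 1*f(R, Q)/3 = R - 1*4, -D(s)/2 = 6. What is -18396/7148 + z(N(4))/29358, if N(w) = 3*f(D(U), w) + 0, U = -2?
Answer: -48606277333/18886588560 ≈ -2.5736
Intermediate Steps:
D(s) = -12 (D(s) = -2*6 = -12)
f(R, Q) = 24 - 3*R (f(R, Q) = 12 - 3*(R - 1*4) = 12 - 3*(R - 4) = 12 - 3*(-4 + R) = 12 + (12 - 3*R) = 24 - 3*R)
N(w) = 180 (N(w) = 3*(24 - 3*(-12)) + 0 = 3*(24 + 36) + 0 = 3*60 + 0 = 180 + 0 = 180)
z(l) = 1/(2*l)
-18396/7148 + z(N(4))/29358 = -18396/7148 + ((½)/180)/29358 = -18396*1/7148 + ((½)*(1/180))*(1/29358) = -4599/1787 + (1/360)*(1/29358) = -4599/1787 + 1/10568880 = -48606277333/18886588560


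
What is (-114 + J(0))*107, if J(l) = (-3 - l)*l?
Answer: -12198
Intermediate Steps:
J(l) = l*(-3 - l)
(-114 + J(0))*107 = (-114 - 1*0*(3 + 0))*107 = (-114 - 1*0*3)*107 = (-114 + 0)*107 = -114*107 = -12198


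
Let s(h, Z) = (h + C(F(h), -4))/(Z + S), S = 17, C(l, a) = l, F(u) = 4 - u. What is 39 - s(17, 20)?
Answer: 1439/37 ≈ 38.892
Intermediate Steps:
s(h, Z) = 4/(17 + Z) (s(h, Z) = (h + (4 - h))/(Z + 17) = 4/(17 + Z))
39 - s(17, 20) = 39 - 4/(17 + 20) = 39 - 4/37 = 1439/37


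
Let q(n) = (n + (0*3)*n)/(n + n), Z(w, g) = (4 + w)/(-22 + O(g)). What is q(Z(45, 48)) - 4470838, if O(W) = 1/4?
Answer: -8941675/2 ≈ -4.4708e+6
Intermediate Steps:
O(W) = ¼
Z(w, g) = -16/87 - 4*w/87 (Z(w, g) = (4 + w)/(-22 + ¼) = (4 + w)/(-87/4) = (4 + w)*(-4/87) = -16/87 - 4*w/87)
q(n) = ½ (q(n) = (n + 0*n)/((2*n)) = (n + 0)*(1/(2*n)) = n*(1/(2*n)) = ½)
q(Z(45, 48)) - 4470838 = ½ - 4470838 = -8941675/2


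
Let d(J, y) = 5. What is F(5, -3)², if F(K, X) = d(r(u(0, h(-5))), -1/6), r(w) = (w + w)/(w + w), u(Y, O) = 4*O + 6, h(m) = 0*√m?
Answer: 25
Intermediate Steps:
h(m) = 0
u(Y, O) = 6 + 4*O
r(w) = 1 (r(w) = (2*w)/((2*w)) = (2*w)*(1/(2*w)) = 1)
F(K, X) = 5
F(5, -3)² = 5² = 25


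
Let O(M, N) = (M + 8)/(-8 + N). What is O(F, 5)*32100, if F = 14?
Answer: -235400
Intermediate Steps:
O(M, N) = (8 + M)/(-8 + N)
O(F, 5)*32100 = ((8 + 14)/(-8 + 5))*32100 = (22/(-3))*32100 = -⅓*22*32100 = -22/3*32100 = -235400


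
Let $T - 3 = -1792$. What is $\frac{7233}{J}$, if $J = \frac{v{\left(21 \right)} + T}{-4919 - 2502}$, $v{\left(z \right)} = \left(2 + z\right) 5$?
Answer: $\frac{17892031}{558} \approx 32065.0$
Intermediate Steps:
$T = -1789$ ($T = 3 - 1792 = -1789$)
$v{\left(z \right)} = 10 + 5 z$
$J = \frac{1674}{7421}$ ($J = \frac{\left(10 + 5 \cdot 21\right) - 1789}{-4919 - 2502} = \frac{\left(10 + 105\right) - 1789}{-7421} = \left(115 - 1789\right) \left(- \frac{1}{7421}\right) = \left(-1674\right) \left(- \frac{1}{7421}\right) = \frac{1674}{7421} \approx 0.22558$)
$\frac{7233}{J} = \frac{7233}{\frac{1674}{7421}} = 7233 \cdot \frac{7421}{1674} = \frac{17892031}{558}$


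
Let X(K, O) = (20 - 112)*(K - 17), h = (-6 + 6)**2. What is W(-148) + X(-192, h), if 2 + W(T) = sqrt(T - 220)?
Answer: 19226 + 4*I*sqrt(23) ≈ 19226.0 + 19.183*I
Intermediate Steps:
W(T) = -2 + sqrt(-220 + T) (W(T) = -2 + sqrt(T - 220) = -2 + sqrt(-220 + T))
h = 0 (h = 0**2 = 0)
X(K, O) = 1564 - 92*K (X(K, O) = -92*(-17 + K) = 1564 - 92*K)
W(-148) + X(-192, h) = (-2 + sqrt(-220 - 148)) + (1564 - 92*(-192)) = (-2 + sqrt(-368)) + (1564 + 17664) = (-2 + 4*I*sqrt(23)) + 19228 = 19226 + 4*I*sqrt(23)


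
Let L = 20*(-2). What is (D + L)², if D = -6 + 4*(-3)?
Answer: 3364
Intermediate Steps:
D = -18 (D = -6 - 12 = -18)
L = -40
(D + L)² = (-18 - 40)² = (-58)² = 3364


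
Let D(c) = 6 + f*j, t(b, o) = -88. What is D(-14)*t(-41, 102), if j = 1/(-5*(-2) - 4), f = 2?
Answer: -1672/3 ≈ -557.33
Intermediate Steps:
j = ⅙ (j = 1/(10 - 4) = 1/6 = ⅙ ≈ 0.16667)
D(c) = 19/3 (D(c) = 6 + 2*(⅙) = 6 + ⅓ = 19/3)
D(-14)*t(-41, 102) = (19/3)*(-88) = -1672/3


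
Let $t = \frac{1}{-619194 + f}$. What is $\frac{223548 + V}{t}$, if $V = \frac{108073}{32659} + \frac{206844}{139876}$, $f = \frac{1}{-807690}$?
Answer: $- \frac{40586248778974092747329}{293205480315} \approx -1.3842 \cdot 10^{11}$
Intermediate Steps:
$f = - \frac{1}{807690} \approx -1.2381 \cdot 10^{-6}$
$V = \frac{45190366}{9438451}$ ($V = 108073 \cdot \frac{1}{32659} + 206844 \cdot \frac{1}{139876} = \frac{108073}{32659} + \frac{4701}{3179} = \frac{45190366}{9438451} \approx 4.7879$)
$t = - \frac{807690}{500116801861}$ ($t = \frac{1}{-619194 - \frac{1}{807690}} = \frac{1}{- \frac{500116801861}{807690}} = - \frac{807690}{500116801861} \approx -1.615 \cdot 10^{-6}$)
$\frac{223548 + V}{t} = \frac{223548 + \frac{45190366}{9438451}}{- \frac{807690}{500116801861}} = \frac{2109992034514}{9438451} \left(- \frac{500116801861}{807690}\right) = - \frac{40586248778974092747329}{293205480315}$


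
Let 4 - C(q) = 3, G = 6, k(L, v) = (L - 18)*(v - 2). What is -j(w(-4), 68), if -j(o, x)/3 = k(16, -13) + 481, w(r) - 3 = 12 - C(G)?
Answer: 1533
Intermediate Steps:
k(L, v) = (-18 + L)*(-2 + v)
C(q) = 1 (C(q) = 4 - 1*3 = 4 - 3 = 1)
w(r) = 14 (w(r) = 3 + (12 - 1*1) = 3 + (12 - 1) = 3 + 11 = 14)
j(o, x) = -1533 (j(o, x) = -3*((36 - 18*(-13) - 2*16 + 16*(-13)) + 481) = -3*((36 + 234 - 32 - 208) + 481) = -3*(30 + 481) = -3*511 = -1533)
-j(w(-4), 68) = -1*(-1533) = 1533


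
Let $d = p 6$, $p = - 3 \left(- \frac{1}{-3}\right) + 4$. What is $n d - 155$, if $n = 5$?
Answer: $-65$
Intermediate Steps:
$p = 3$ ($p = - 3 \left(\left(-1\right) \left(- \frac{1}{3}\right)\right) + 4 = \left(-3\right) \frac{1}{3} + 4 = -1 + 4 = 3$)
$d = 18$ ($d = 3 \cdot 6 = 18$)
$n d - 155 = 5 \cdot 18 - 155 = 90 - 155 = -65$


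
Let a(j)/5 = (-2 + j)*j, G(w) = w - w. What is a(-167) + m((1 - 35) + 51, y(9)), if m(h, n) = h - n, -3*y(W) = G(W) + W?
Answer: 141135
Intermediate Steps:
G(w) = 0
y(W) = -W/3 (y(W) = -(0 + W)/3 = -W/3)
a(j) = 5*j*(-2 + j) (a(j) = 5*((-2 + j)*j) = 5*(j*(-2 + j)) = 5*j*(-2 + j))
a(-167) + m((1 - 35) + 51, y(9)) = 5*(-167)*(-2 - 167) + (((1 - 35) + 51) - (-1)*9/3) = 5*(-167)*(-169) + ((-34 + 51) - 1*(-3)) = 141115 + (17 + 3) = 141115 + 20 = 141135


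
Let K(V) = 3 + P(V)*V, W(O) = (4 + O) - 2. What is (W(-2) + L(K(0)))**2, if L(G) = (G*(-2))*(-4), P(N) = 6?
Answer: 576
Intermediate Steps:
W(O) = 2 + O
K(V) = 3 + 6*V
L(G) = 8*G (L(G) = -2*G*(-4) = 8*G)
(W(-2) + L(K(0)))**2 = ((2 - 2) + 8*(3 + 6*0))**2 = (0 + 8*(3 + 0))**2 = (0 + 8*3)**2 = (0 + 24)**2 = 24**2 = 576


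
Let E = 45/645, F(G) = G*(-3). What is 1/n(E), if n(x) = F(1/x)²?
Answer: 1/1849 ≈ 0.00054083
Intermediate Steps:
F(G) = -3*G
E = 3/43 (E = 45*(1/645) = 3/43 ≈ 0.069767)
n(x) = 9/x² (n(x) = (-3/x)² = 9/x²)
1/n(E) = 1/(9/(3/43)²) = 1/(9*(1849/9)) = 1/1849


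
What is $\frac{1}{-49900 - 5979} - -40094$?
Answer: $\frac{2240412625}{55879} \approx 40094.0$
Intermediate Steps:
$\frac{1}{-49900 - 5979} - -40094 = \frac{1}{-55879} + 40094 = - \frac{1}{55879} + 40094 = \frac{2240412625}{55879}$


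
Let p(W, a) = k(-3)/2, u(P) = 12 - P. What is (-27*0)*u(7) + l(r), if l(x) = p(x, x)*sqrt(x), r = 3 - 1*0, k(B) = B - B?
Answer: 0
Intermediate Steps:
k(B) = 0
p(W, a) = 0 (p(W, a) = 0/2 = 0*(1/2) = 0)
r = 3 (r = 3 + 0 = 3)
l(x) = 0 (l(x) = 0*sqrt(x) = 0)
(-27*0)*u(7) + l(r) = (-27*0)*(12 - 1*7) + 0 = 0*(12 - 7) + 0 = 0*5 + 0 = 0 + 0 = 0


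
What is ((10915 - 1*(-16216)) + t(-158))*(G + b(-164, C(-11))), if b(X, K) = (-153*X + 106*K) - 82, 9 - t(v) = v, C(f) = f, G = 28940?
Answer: 1440897632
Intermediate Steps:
t(v) = 9 - v
b(X, K) = -82 - 153*X + 106*K
((10915 - 1*(-16216)) + t(-158))*(G + b(-164, C(-11))) = ((10915 - 1*(-16216)) + (9 - 1*(-158)))*(28940 + (-82 - 153*(-164) + 106*(-11))) = ((10915 + 16216) + (9 + 158))*(28940 + (-82 + 25092 - 1166)) = (27131 + 167)*(28940 + 23844) = 27298*52784 = 1440897632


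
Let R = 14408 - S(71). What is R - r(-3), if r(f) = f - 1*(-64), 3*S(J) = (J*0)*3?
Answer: 14347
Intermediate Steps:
S(J) = 0 (S(J) = ((J*0)*3)/3 = (0*3)/3 = (⅓)*0 = 0)
r(f) = 64 + f (r(f) = f + 64 = 64 + f)
R = 14408 (R = 14408 - 1*0 = 14408 + 0 = 14408)
R - r(-3) = 14408 - (64 - 3) = 14408 - 1*61 = 14408 - 61 = 14347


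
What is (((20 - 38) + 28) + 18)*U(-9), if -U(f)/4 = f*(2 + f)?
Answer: -7056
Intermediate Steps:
U(f) = -4*f*(2 + f)
(((20 - 38) + 28) + 18)*U(-9) = (((20 - 38) + 28) + 18)*(-4*(-9)*(2 - 9)) = ((-18 + 28) + 18)*(-4*(-9)*(-7)) = (10 + 18)*(-252) = 28*(-252) = -7056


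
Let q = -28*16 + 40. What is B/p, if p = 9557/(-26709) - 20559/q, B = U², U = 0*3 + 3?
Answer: 32691816/181737025 ≈ 0.17989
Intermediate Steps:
q = -408 (q = -448 + 40 = -408)
U = 3 (U = 0 + 3 = 3)
B = 9 (B = 3² = 9)
p = 181737025/3632424 (p = 9557/(-26709) - 20559/(-408) = 9557*(-1/26709) - 20559*(-1/408) = -9557/26709 + 6853/136 = 181737025/3632424 ≈ 50.032)
B/p = 9/(181737025/3632424) = 9*(3632424/181737025) = 32691816/181737025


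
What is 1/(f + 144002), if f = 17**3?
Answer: 1/148915 ≈ 6.7152e-6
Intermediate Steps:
f = 4913
1/(f + 144002) = 1/(4913 + 144002) = 1/148915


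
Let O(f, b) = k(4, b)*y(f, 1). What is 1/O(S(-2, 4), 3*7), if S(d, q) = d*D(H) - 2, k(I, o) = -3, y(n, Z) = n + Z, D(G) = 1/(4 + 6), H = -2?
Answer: 5/18 ≈ 0.27778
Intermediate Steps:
D(G) = ⅒ (D(G) = 1/10 = ⅒)
y(n, Z) = Z + n
S(d, q) = -2 + d/10 (S(d, q) = d*(⅒) - 2 = d/10 - 2 = -2 + d/10)
O(f, b) = -3 - 3*f (O(f, b) = -3*(1 + f) = -3 - 3*f)
1/O(S(-2, 4), 3*7) = 1/(-3 - 3*(-2 + (⅒)*(-2))) = 1/(-3 - 3*(-2 - ⅕)) = 1/(-3 - 3*(-11/5)) = 1/(-3 + 33/5) = 1/(18/5) = 5/18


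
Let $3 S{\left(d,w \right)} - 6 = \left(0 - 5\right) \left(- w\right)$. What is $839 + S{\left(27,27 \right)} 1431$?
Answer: $68096$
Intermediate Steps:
$S{\left(d,w \right)} = 2 + \frac{5 w}{3}$ ($S{\left(d,w \right)} = 2 + \frac{\left(0 - 5\right) \left(- w\right)}{3} = 2 + \frac{\left(-5\right) \left(- w\right)}{3} = 2 + \frac{5 w}{3}$)
$839 + S{\left(27,27 \right)} 1431 = 839 + \left(2 + \frac{5}{3} \cdot 27\right) 1431 = 839 + \left(2 + 45\right) 1431 = 839 + 47 \cdot 1431 = 839 + 67257 = 68096$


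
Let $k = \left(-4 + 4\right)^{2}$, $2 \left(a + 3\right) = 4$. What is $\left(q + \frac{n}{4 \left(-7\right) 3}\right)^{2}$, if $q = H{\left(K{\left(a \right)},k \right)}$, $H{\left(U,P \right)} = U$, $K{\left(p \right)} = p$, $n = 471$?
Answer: $\frac{34225}{784} \approx 43.654$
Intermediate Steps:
$a = -1$ ($a = -3 + \frac{1}{2} \cdot 4 = -3 + 2 = -1$)
$k = 0$ ($k = 0^{2} = 0$)
$q = -1$
$\left(q + \frac{n}{4 \left(-7\right) 3}\right)^{2} = \left(-1 + \frac{471}{4 \left(-7\right) 3}\right)^{2} = \left(-1 + \frac{471}{\left(-28\right) 3}\right)^{2} = \left(-1 + \frac{471}{-84}\right)^{2} = \left(-1 + 471 \left(- \frac{1}{84}\right)\right)^{2} = \left(-1 - \frac{157}{28}\right)^{2} = \left(- \frac{185}{28}\right)^{2} = \frac{34225}{784}$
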